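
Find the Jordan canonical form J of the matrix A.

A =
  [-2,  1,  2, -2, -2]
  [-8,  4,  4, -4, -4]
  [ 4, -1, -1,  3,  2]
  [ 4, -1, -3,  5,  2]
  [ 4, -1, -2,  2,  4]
J_2(2) ⊕ J_2(2) ⊕ J_1(2)

The characteristic polynomial is
  det(x·I − A) = x^5 - 10*x^4 + 40*x^3 - 80*x^2 + 80*x - 32 = (x - 2)^5

Eigenvalues and multiplicities (the geometric multiplicity of λ is n − rank(A − λI), which equals the number of Jordan blocks for λ):
  λ = 2: algebraic multiplicity = 5, geometric multiplicity = 3

Determining the block sizes for each eigenvalue:
  λ = 2: with am = 5 and gm = 3, the partition is not yet determined (e.g. several partitions of 5 into 3 parts exist). Let N = A − (2)·I. Computing rank(N^1) = 2, rank(N^2) = 0; the number of blocks of size ≥ j is rank(N^{j−1}) − rank(N^j), giving [3, 2]. So we have 2 block(s) of size 2, 1 block(s) of size 1 → block sizes [2, 2, 1]

Assembling the blocks gives a Jordan form
J =
  [2, 1, 0, 0, 0]
  [0, 2, 0, 0, 0]
  [0, 0, 2, 1, 0]
  [0, 0, 0, 2, 0]
  [0, 0, 0, 0, 2]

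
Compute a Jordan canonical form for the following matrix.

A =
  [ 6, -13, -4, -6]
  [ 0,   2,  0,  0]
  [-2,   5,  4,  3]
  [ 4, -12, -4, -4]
J_2(2) ⊕ J_2(2)

The characteristic polynomial is
  det(x·I − A) = x^4 - 8*x^3 + 24*x^2 - 32*x + 16 = (x - 2)^4

Eigenvalues and multiplicities (the geometric multiplicity of λ is n − rank(A − λI), which equals the number of Jordan blocks for λ):
  λ = 2: algebraic multiplicity = 4, geometric multiplicity = 2

Determining the block sizes for each eigenvalue:
  λ = 2: with am = 4 and gm = 2, the partition is not yet determined (e.g. several partitions of 4 into 2 parts exist). Let N = A − (2)·I. Computing rank(N^1) = 2, rank(N^2) = 0; the number of blocks of size ≥ j is rank(N^{j−1}) − rank(N^j), giving [2, 2]. So we have 2 block(s) of size 2 → block sizes [2, 2]

Assembling the blocks gives a Jordan form
J =
  [2, 1, 0, 0]
  [0, 2, 0, 0]
  [0, 0, 2, 1]
  [0, 0, 0, 2]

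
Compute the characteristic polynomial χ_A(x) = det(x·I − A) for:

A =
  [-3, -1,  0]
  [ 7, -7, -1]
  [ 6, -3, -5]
x^3 + 15*x^2 + 75*x + 125

Expanding det(x·I − A) (e.g. by cofactor expansion or by noting that A is similar to its Jordan form J, which has the same characteristic polynomial as A) gives
  χ_A(x) = x^3 + 15*x^2 + 75*x + 125
which factors as (x + 5)^3. The eigenvalues (with algebraic multiplicities) are λ = -5 with multiplicity 3.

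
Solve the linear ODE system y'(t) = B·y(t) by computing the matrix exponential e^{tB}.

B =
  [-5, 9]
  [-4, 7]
e^{tB} =
  [-6*t*exp(t) + exp(t), 9*t*exp(t)]
  [-4*t*exp(t), 6*t*exp(t) + exp(t)]

Strategy: write B = P · J · P⁻¹ where J is a Jordan canonical form, so e^{tB} = P · e^{tJ} · P⁻¹, and e^{tJ} can be computed block-by-block.

B has Jordan form
J =
  [1, 1]
  [0, 1]
(up to reordering of blocks).

Per-block formulas:
  For a 2×2 Jordan block J_2(1): exp(t · J_2(1)) = e^(1t)·(I + t·N), where N is the 2×2 nilpotent shift.

After assembling e^{tJ} and conjugating by P, we get:

e^{tB} =
  [-6*t*exp(t) + exp(t), 9*t*exp(t)]
  [-4*t*exp(t), 6*t*exp(t) + exp(t)]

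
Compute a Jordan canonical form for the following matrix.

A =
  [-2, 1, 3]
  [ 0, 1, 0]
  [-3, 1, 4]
J_2(1) ⊕ J_1(1)

The characteristic polynomial is
  det(x·I − A) = x^3 - 3*x^2 + 3*x - 1 = (x - 1)^3

Eigenvalues and multiplicities (the geometric multiplicity of λ is n − rank(A − λI), which equals the number of Jordan blocks for λ):
  λ = 1: algebraic multiplicity = 3, geometric multiplicity = 2

Determining the block sizes for each eigenvalue:
  λ = 1: 2 blocks summing to 3 forces exactly one block of size 2 and the rest size 1 → block sizes [2, 1]

Assembling the blocks gives a Jordan form
J =
  [1, 1, 0]
  [0, 1, 0]
  [0, 0, 1]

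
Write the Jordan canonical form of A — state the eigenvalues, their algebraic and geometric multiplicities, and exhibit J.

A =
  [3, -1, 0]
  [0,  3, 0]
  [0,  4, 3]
J_2(3) ⊕ J_1(3)

The characteristic polynomial is
  det(x·I − A) = x^3 - 9*x^2 + 27*x - 27 = (x - 3)^3

Eigenvalues and multiplicities (the geometric multiplicity of λ is n − rank(A − λI), which equals the number of Jordan blocks for λ):
  λ = 3: algebraic multiplicity = 3, geometric multiplicity = 2

Determining the block sizes for each eigenvalue:
  λ = 3: 2 blocks summing to 3 forces exactly one block of size 2 and the rest size 1 → block sizes [2, 1]

Assembling the blocks gives a Jordan form
J =
  [3, 1, 0]
  [0, 3, 0]
  [0, 0, 3]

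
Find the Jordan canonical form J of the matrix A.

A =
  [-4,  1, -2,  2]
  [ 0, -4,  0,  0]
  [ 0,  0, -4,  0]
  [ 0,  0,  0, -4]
J_2(-4) ⊕ J_1(-4) ⊕ J_1(-4)

The characteristic polynomial is
  det(x·I − A) = x^4 + 16*x^3 + 96*x^2 + 256*x + 256 = (x + 4)^4

Eigenvalues and multiplicities (the geometric multiplicity of λ is n − rank(A − λI), which equals the number of Jordan blocks for λ):
  λ = -4: algebraic multiplicity = 4, geometric multiplicity = 3

Determining the block sizes for each eigenvalue:
  λ = -4: 3 blocks summing to 4 forces exactly one block of size 2 and the rest size 1 → block sizes [2, 1, 1]

Assembling the blocks gives a Jordan form
J =
  [-4,  1,  0,  0]
  [ 0, -4,  0,  0]
  [ 0,  0, -4,  0]
  [ 0,  0,  0, -4]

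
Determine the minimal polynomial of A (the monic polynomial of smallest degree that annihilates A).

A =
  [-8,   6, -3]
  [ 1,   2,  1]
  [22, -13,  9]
x^3 - 3*x^2 + 3*x - 1

The characteristic polynomial is χ_A(x) = (x - 1)^3, so the eigenvalues are known. The minimal polynomial is
  m_A(x) = Π_λ (x − λ)^{k_λ}
where k_λ is the size of the *largest* Jordan block for λ (equivalently, the smallest k with (A − λI)^k v = 0 for every generalised eigenvector v of λ).

  λ = 1: largest Jordan block has size 3, contributing (x − 1)^3

So m_A(x) = (x - 1)^3 = x^3 - 3*x^2 + 3*x - 1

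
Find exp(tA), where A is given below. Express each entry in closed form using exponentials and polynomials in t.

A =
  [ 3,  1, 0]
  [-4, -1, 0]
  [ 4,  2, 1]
e^{tA} =
  [2*t*exp(t) + exp(t), t*exp(t), 0]
  [-4*t*exp(t), -2*t*exp(t) + exp(t), 0]
  [4*t*exp(t), 2*t*exp(t), exp(t)]

Strategy: write A = P · J · P⁻¹ where J is a Jordan canonical form, so e^{tA} = P · e^{tJ} · P⁻¹, and e^{tJ} can be computed block-by-block.

A has Jordan form
J =
  [1, 1, 0]
  [0, 1, 0]
  [0, 0, 1]
(up to reordering of blocks).

Per-block formulas:
  For a 1×1 block at λ = 1: exp(t · [1]) = [e^(1t)].
  For a 2×2 Jordan block J_2(1): exp(t · J_2(1)) = e^(1t)·(I + t·N), where N is the 2×2 nilpotent shift.

After assembling e^{tJ} and conjugating by P, we get:

e^{tA} =
  [2*t*exp(t) + exp(t), t*exp(t), 0]
  [-4*t*exp(t), -2*t*exp(t) + exp(t), 0]
  [4*t*exp(t), 2*t*exp(t), exp(t)]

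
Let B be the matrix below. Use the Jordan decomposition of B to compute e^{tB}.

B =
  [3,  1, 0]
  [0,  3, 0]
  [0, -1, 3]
e^{tB} =
  [exp(3*t), t*exp(3*t), 0]
  [0, exp(3*t), 0]
  [0, -t*exp(3*t), exp(3*t)]

Strategy: write B = P · J · P⁻¹ where J is a Jordan canonical form, so e^{tB} = P · e^{tJ} · P⁻¹, and e^{tJ} can be computed block-by-block.

B has Jordan form
J =
  [3, 1, 0]
  [0, 3, 0]
  [0, 0, 3]
(up to reordering of blocks).

Per-block formulas:
  For a 1×1 block at λ = 3: exp(t · [3]) = [e^(3t)].
  For a 2×2 Jordan block J_2(3): exp(t · J_2(3)) = e^(3t)·(I + t·N), where N is the 2×2 nilpotent shift.

After assembling e^{tJ} and conjugating by P, we get:

e^{tB} =
  [exp(3*t), t*exp(3*t), 0]
  [0, exp(3*t), 0]
  [0, -t*exp(3*t), exp(3*t)]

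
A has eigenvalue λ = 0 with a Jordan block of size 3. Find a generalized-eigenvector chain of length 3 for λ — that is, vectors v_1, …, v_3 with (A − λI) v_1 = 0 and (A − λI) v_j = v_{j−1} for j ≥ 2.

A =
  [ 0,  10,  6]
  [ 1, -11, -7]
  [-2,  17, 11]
A Jordan chain for λ = 0 of length 3:
v_1 = (-2, 3, -5)ᵀ
v_2 = (0, 1, -2)ᵀ
v_3 = (1, 0, 0)ᵀ

Let N = A − (0)·I. We want v_3 with N^3 v_3 = 0 but N^2 v_3 ≠ 0; then v_{j-1} := N · v_j for j = 3, …, 2.

Pick v_3 = (1, 0, 0)ᵀ.
Then v_2 = N · v_3 = (0, 1, -2)ᵀ.
Then v_1 = N · v_2 = (-2, 3, -5)ᵀ.

Sanity check: (A − (0)·I) v_1 = (0, 0, 0)ᵀ = 0. ✓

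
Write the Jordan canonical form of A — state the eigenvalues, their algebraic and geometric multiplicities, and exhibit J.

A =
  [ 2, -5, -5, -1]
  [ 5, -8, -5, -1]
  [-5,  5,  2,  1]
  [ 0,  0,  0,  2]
J_1(-3) ⊕ J_1(-3) ⊕ J_2(2)

The characteristic polynomial is
  det(x·I − A) = x^4 + 2*x^3 - 11*x^2 - 12*x + 36 = (x - 2)^2*(x + 3)^2

Eigenvalues and multiplicities (the geometric multiplicity of λ is n − rank(A − λI), which equals the number of Jordan blocks for λ):
  λ = -3: algebraic multiplicity = 2, geometric multiplicity = 2
  λ = 2: algebraic multiplicity = 2, geometric multiplicity = 1

Determining the block sizes for each eigenvalue:
  λ = -3: gm = am = 2, so every block has size 1 → block sizes [1, 1]
  λ = 2: one block (gm = 1), so the single block has size am = 2 → block sizes [2]

Assembling the blocks gives a Jordan form
J =
  [-3,  0, 0, 0]
  [ 0, -3, 0, 0]
  [ 0,  0, 2, 1]
  [ 0,  0, 0, 2]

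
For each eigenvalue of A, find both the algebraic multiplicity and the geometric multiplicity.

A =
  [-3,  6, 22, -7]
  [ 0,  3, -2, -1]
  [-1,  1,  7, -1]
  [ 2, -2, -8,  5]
λ = 3: alg = 4, geom = 2

Step 1 — factor the characteristic polynomial to read off the algebraic multiplicities:
  χ_A(x) = (x - 3)^4

Step 2 — compute geometric multiplicities via the rank-nullity identity g(λ) = n − rank(A − λI):
  rank(A − (3)·I) = 2, so dim ker(A − (3)·I) = n − 2 = 2

Summary:
  λ = 3: algebraic multiplicity = 4, geometric multiplicity = 2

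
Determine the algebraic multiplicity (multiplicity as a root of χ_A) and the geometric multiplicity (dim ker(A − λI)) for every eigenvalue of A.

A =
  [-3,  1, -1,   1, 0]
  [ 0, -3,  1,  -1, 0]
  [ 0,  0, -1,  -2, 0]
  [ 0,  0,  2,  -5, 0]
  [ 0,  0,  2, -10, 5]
λ = -3: alg = 4, geom = 2; λ = 5: alg = 1, geom = 1

Step 1 — factor the characteristic polynomial to read off the algebraic multiplicities:
  χ_A(x) = (x - 5)*(x + 3)^4

Step 2 — compute geometric multiplicities via the rank-nullity identity g(λ) = n − rank(A − λI):
  rank(A − (-3)·I) = 3, so dim ker(A − (-3)·I) = n − 3 = 2
  rank(A − (5)·I) = 4, so dim ker(A − (5)·I) = n − 4 = 1

Summary:
  λ = -3: algebraic multiplicity = 4, geometric multiplicity = 2
  λ = 5: algebraic multiplicity = 1, geometric multiplicity = 1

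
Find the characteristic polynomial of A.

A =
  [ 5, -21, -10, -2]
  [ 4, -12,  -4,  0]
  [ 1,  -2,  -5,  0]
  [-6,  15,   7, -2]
x^4 + 14*x^3 + 73*x^2 + 168*x + 144

Expanding det(x·I − A) (e.g. by cofactor expansion or by noting that A is similar to its Jordan form J, which has the same characteristic polynomial as A) gives
  χ_A(x) = x^4 + 14*x^3 + 73*x^2 + 168*x + 144
which factors as (x + 3)^2*(x + 4)^2. The eigenvalues (with algebraic multiplicities) are λ = -4 with multiplicity 2, λ = -3 with multiplicity 2.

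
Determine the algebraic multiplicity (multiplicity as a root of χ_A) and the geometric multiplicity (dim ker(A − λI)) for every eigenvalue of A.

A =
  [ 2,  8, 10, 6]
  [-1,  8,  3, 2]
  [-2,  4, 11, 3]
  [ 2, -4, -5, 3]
λ = 6: alg = 4, geom = 2

Step 1 — factor the characteristic polynomial to read off the algebraic multiplicities:
  χ_A(x) = (x - 6)^4

Step 2 — compute geometric multiplicities via the rank-nullity identity g(λ) = n − rank(A − λI):
  rank(A − (6)·I) = 2, so dim ker(A − (6)·I) = n − 2 = 2

Summary:
  λ = 6: algebraic multiplicity = 4, geometric multiplicity = 2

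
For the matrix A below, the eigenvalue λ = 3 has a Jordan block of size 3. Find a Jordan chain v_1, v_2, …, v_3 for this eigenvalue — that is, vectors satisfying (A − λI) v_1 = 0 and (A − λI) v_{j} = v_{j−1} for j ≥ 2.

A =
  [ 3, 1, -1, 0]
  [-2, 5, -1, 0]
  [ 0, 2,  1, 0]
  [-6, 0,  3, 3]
A Jordan chain for λ = 3 of length 3:
v_1 = (-2, -4, -4, 0)ᵀ
v_2 = (0, -2, 0, -6)ᵀ
v_3 = (1, 0, 0, 0)ᵀ

Let N = A − (3)·I. We want v_3 with N^3 v_3 = 0 but N^2 v_3 ≠ 0; then v_{j-1} := N · v_j for j = 3, …, 2.

Pick v_3 = (1, 0, 0, 0)ᵀ.
Then v_2 = N · v_3 = (0, -2, 0, -6)ᵀ.
Then v_1 = N · v_2 = (-2, -4, -4, 0)ᵀ.

Sanity check: (A − (3)·I) v_1 = (0, 0, 0, 0)ᵀ = 0. ✓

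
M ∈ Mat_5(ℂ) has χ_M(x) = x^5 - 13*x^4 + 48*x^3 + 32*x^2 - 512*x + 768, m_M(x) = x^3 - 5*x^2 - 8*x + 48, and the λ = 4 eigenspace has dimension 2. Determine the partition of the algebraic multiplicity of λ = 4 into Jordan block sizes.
Block sizes for λ = 4: [2, 2]

Step 1 — from the characteristic polynomial, algebraic multiplicity of λ = 4 is 4. From dim ker(M − (4)·I) = 2, there are exactly 2 Jordan blocks for λ = 4.
Step 2 — from the minimal polynomial, the factor (x − 4)^2 tells us the largest block for λ = 4 has size 2.
Step 3 — with total size 4, 2 blocks, and largest block 2, the block sizes (in nonincreasing order) are [2, 2].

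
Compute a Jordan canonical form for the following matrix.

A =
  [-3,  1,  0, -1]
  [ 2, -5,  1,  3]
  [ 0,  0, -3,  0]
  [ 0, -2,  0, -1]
J_3(-3) ⊕ J_1(-3)

The characteristic polynomial is
  det(x·I − A) = x^4 + 12*x^3 + 54*x^2 + 108*x + 81 = (x + 3)^4

Eigenvalues and multiplicities (the geometric multiplicity of λ is n − rank(A − λI), which equals the number of Jordan blocks for λ):
  λ = -3: algebraic multiplicity = 4, geometric multiplicity = 2

Determining the block sizes for each eigenvalue:
  λ = -3: with am = 4 and gm = 2, the partition is not yet determined (e.g. several partitions of 4 into 2 parts exist). Let N = A − (-3)·I. Computing rank(N^1) = 2, rank(N^2) = 1, rank(N^3) = 0; the number of blocks of size ≥ j is rank(N^{j−1}) − rank(N^j), giving [2, 1, 1]. So we have 1 block(s) of size 3, 1 block(s) of size 1 → block sizes [3, 1]

Assembling the blocks gives a Jordan form
J =
  [-3,  1,  0,  0]
  [ 0, -3,  1,  0]
  [ 0,  0, -3,  0]
  [ 0,  0,  0, -3]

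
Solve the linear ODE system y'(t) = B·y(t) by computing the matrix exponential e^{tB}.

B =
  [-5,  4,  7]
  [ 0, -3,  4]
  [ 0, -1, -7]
e^{tB} =
  [exp(-5*t), t^2*exp(-5*t)/2 + 4*t*exp(-5*t), t^2*exp(-5*t) + 7*t*exp(-5*t)]
  [0, 2*t*exp(-5*t) + exp(-5*t), 4*t*exp(-5*t)]
  [0, -t*exp(-5*t), -2*t*exp(-5*t) + exp(-5*t)]

Strategy: write B = P · J · P⁻¹ where J is a Jordan canonical form, so e^{tB} = P · e^{tJ} · P⁻¹, and e^{tJ} can be computed block-by-block.

B has Jordan form
J =
  [-5,  1,  0]
  [ 0, -5,  1]
  [ 0,  0, -5]
(up to reordering of blocks).

Per-block formulas:
  For a 3×3 Jordan block J_3(-5): exp(t · J_3(-5)) = e^(-5t)·(I + t·N + (t^2/2)·N^2), where N is the 3×3 nilpotent shift.

After assembling e^{tJ} and conjugating by P, we get:

e^{tB} =
  [exp(-5*t), t^2*exp(-5*t)/2 + 4*t*exp(-5*t), t^2*exp(-5*t) + 7*t*exp(-5*t)]
  [0, 2*t*exp(-5*t) + exp(-5*t), 4*t*exp(-5*t)]
  [0, -t*exp(-5*t), -2*t*exp(-5*t) + exp(-5*t)]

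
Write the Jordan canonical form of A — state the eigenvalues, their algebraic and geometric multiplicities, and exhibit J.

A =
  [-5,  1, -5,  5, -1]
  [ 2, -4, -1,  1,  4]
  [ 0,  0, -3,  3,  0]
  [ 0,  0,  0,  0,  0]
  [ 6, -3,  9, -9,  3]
J_2(-3) ⊕ J_1(-3) ⊕ J_1(0) ⊕ J_1(0)

The characteristic polynomial is
  det(x·I − A) = x^5 + 9*x^4 + 27*x^3 + 27*x^2 = x^2*(x + 3)^3

Eigenvalues and multiplicities (the geometric multiplicity of λ is n − rank(A − λI), which equals the number of Jordan blocks for λ):
  λ = -3: algebraic multiplicity = 3, geometric multiplicity = 2
  λ = 0: algebraic multiplicity = 2, geometric multiplicity = 2

Determining the block sizes for each eigenvalue:
  λ = -3: 2 blocks summing to 3 forces exactly one block of size 2 and the rest size 1 → block sizes [2, 1]
  λ = 0: gm = am = 2, so every block has size 1 → block sizes [1, 1]

Assembling the blocks gives a Jordan form
J =
  [-3,  1,  0, 0, 0]
  [ 0, -3,  0, 0, 0]
  [ 0,  0, -3, 0, 0]
  [ 0,  0,  0, 0, 0]
  [ 0,  0,  0, 0, 0]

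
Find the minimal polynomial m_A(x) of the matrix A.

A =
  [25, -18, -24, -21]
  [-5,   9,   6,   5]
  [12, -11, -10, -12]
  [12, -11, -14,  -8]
x^3 - 12*x^2 + 48*x - 64

The characteristic polynomial is χ_A(x) = (x - 4)^4, so the eigenvalues are known. The minimal polynomial is
  m_A(x) = Π_λ (x − λ)^{k_λ}
where k_λ is the size of the *largest* Jordan block for λ (equivalently, the smallest k with (A − λI)^k v = 0 for every generalised eigenvector v of λ).

  λ = 4: largest Jordan block has size 3, contributing (x − 4)^3

So m_A(x) = (x - 4)^3 = x^3 - 12*x^2 + 48*x - 64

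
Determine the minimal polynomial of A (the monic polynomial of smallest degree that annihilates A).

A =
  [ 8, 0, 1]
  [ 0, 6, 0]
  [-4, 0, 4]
x^2 - 12*x + 36

The characteristic polynomial is χ_A(x) = (x - 6)^3, so the eigenvalues are known. The minimal polynomial is
  m_A(x) = Π_λ (x − λ)^{k_λ}
where k_λ is the size of the *largest* Jordan block for λ (equivalently, the smallest k with (A − λI)^k v = 0 for every generalised eigenvector v of λ).

  λ = 6: largest Jordan block has size 2, contributing (x − 6)^2

So m_A(x) = (x - 6)^2 = x^2 - 12*x + 36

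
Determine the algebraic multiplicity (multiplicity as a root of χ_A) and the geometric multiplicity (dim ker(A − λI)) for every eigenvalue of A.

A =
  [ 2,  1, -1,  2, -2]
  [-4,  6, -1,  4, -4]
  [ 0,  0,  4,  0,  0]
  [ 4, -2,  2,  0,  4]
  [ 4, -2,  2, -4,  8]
λ = 4: alg = 5, geom = 3

Step 1 — factor the characteristic polynomial to read off the algebraic multiplicities:
  χ_A(x) = (x - 4)^5

Step 2 — compute geometric multiplicities via the rank-nullity identity g(λ) = n − rank(A − λI):
  rank(A − (4)·I) = 2, so dim ker(A − (4)·I) = n − 2 = 3

Summary:
  λ = 4: algebraic multiplicity = 5, geometric multiplicity = 3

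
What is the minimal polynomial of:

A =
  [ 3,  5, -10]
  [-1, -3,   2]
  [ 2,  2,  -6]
x^2 + 4*x + 4

The characteristic polynomial is χ_A(x) = (x + 2)^3, so the eigenvalues are known. The minimal polynomial is
  m_A(x) = Π_λ (x − λ)^{k_λ}
where k_λ is the size of the *largest* Jordan block for λ (equivalently, the smallest k with (A − λI)^k v = 0 for every generalised eigenvector v of λ).

  λ = -2: largest Jordan block has size 2, contributing (x + 2)^2

So m_A(x) = (x + 2)^2 = x^2 + 4*x + 4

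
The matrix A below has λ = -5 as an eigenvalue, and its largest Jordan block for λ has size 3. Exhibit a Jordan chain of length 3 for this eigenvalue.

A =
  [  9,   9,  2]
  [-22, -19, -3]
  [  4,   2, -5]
A Jordan chain for λ = -5 of length 3:
v_1 = (6, -12, 12)ᵀ
v_2 = (14, -22, 4)ᵀ
v_3 = (1, 0, 0)ᵀ

Let N = A − (-5)·I. We want v_3 with N^3 v_3 = 0 but N^2 v_3 ≠ 0; then v_{j-1} := N · v_j for j = 3, …, 2.

Pick v_3 = (1, 0, 0)ᵀ.
Then v_2 = N · v_3 = (14, -22, 4)ᵀ.
Then v_1 = N · v_2 = (6, -12, 12)ᵀ.

Sanity check: (A − (-5)·I) v_1 = (0, 0, 0)ᵀ = 0. ✓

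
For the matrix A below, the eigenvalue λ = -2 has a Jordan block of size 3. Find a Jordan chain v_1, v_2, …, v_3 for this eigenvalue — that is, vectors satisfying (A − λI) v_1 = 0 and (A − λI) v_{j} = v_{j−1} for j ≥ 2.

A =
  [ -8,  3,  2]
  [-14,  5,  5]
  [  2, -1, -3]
A Jordan chain for λ = -2 of length 3:
v_1 = (-2, -4, 0)ᵀ
v_2 = (-6, -14, 2)ᵀ
v_3 = (1, 0, 0)ᵀ

Let N = A − (-2)·I. We want v_3 with N^3 v_3 = 0 but N^2 v_3 ≠ 0; then v_{j-1} := N · v_j for j = 3, …, 2.

Pick v_3 = (1, 0, 0)ᵀ.
Then v_2 = N · v_3 = (-6, -14, 2)ᵀ.
Then v_1 = N · v_2 = (-2, -4, 0)ᵀ.

Sanity check: (A − (-2)·I) v_1 = (0, 0, 0)ᵀ = 0. ✓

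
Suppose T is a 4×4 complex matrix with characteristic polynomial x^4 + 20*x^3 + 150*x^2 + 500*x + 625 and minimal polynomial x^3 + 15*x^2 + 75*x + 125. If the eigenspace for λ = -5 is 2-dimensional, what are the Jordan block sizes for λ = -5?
Block sizes for λ = -5: [3, 1]

Step 1 — from the characteristic polynomial, algebraic multiplicity of λ = -5 is 4. From dim ker(T − (-5)·I) = 2, there are exactly 2 Jordan blocks for λ = -5.
Step 2 — from the minimal polynomial, the factor (x + 5)^3 tells us the largest block for λ = -5 has size 3.
Step 3 — with total size 4, 2 blocks, and largest block 3, the block sizes (in nonincreasing order) are [3, 1].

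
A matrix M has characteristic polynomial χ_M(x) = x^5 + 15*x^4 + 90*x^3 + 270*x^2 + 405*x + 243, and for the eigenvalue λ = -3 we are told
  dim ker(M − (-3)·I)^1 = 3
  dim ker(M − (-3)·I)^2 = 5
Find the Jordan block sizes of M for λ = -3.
Block sizes for λ = -3: [2, 2, 1]

From the dimensions of kernels of powers, the number of Jordan blocks of size at least j is d_j − d_{j−1} where d_j = dim ker(N^j) (with d_0 = 0). Computing the differences gives [3, 2].
The number of blocks of size exactly k is (#blocks of size ≥ k) − (#blocks of size ≥ k + 1), so the partition is: 1 block(s) of size 1, 2 block(s) of size 2.
In nonincreasing order the block sizes are [2, 2, 1].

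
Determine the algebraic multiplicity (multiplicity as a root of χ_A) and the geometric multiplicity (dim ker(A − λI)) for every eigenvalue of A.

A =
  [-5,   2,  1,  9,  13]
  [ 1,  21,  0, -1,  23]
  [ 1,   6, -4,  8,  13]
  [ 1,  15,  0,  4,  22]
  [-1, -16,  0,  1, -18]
λ = -4: alg = 3, geom = 1; λ = 5: alg = 2, geom = 1

Step 1 — factor the characteristic polynomial to read off the algebraic multiplicities:
  χ_A(x) = (x - 5)^2*(x + 4)^3

Step 2 — compute geometric multiplicities via the rank-nullity identity g(λ) = n − rank(A − λI):
  rank(A − (-4)·I) = 4, so dim ker(A − (-4)·I) = n − 4 = 1
  rank(A − (5)·I) = 4, so dim ker(A − (5)·I) = n − 4 = 1

Summary:
  λ = -4: algebraic multiplicity = 3, geometric multiplicity = 1
  λ = 5: algebraic multiplicity = 2, geometric multiplicity = 1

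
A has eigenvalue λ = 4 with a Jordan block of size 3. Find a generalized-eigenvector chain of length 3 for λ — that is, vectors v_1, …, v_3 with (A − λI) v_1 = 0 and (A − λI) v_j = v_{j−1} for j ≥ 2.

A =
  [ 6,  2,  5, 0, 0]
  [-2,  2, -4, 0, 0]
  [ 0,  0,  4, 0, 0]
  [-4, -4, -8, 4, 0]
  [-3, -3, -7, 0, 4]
A Jordan chain for λ = 4 of length 3:
v_1 = (2, -2, 0, -4, -3)ᵀ
v_2 = (5, -4, 0, -8, -7)ᵀ
v_3 = (0, 0, 1, 0, 0)ᵀ

Let N = A − (4)·I. We want v_3 with N^3 v_3 = 0 but N^2 v_3 ≠ 0; then v_{j-1} := N · v_j for j = 3, …, 2.

Pick v_3 = (0, 0, 1, 0, 0)ᵀ.
Then v_2 = N · v_3 = (5, -4, 0, -8, -7)ᵀ.
Then v_1 = N · v_2 = (2, -2, 0, -4, -3)ᵀ.

Sanity check: (A − (4)·I) v_1 = (0, 0, 0, 0, 0)ᵀ = 0. ✓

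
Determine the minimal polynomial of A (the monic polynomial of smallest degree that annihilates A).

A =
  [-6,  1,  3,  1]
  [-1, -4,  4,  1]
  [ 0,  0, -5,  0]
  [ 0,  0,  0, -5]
x^3 + 15*x^2 + 75*x + 125

The characteristic polynomial is χ_A(x) = (x + 5)^4, so the eigenvalues are known. The minimal polynomial is
  m_A(x) = Π_λ (x − λ)^{k_λ}
where k_λ is the size of the *largest* Jordan block for λ (equivalently, the smallest k with (A − λI)^k v = 0 for every generalised eigenvector v of λ).

  λ = -5: largest Jordan block has size 3, contributing (x + 5)^3

So m_A(x) = (x + 5)^3 = x^3 + 15*x^2 + 75*x + 125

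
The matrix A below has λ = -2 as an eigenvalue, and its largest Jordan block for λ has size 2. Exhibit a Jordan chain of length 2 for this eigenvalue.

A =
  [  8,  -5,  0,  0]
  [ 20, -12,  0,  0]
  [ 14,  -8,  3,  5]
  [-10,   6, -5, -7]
A Jordan chain for λ = -2 of length 2:
v_1 = (10, 20, 14, -10)ᵀ
v_2 = (1, 0, 0, 0)ᵀ

Let N = A − (-2)·I. We want v_2 with N^2 v_2 = 0 but N^1 v_2 ≠ 0; then v_{j-1} := N · v_j for j = 2, …, 2.

Pick v_2 = (1, 0, 0, 0)ᵀ.
Then v_1 = N · v_2 = (10, 20, 14, -10)ᵀ.

Sanity check: (A − (-2)·I) v_1 = (0, 0, 0, 0)ᵀ = 0. ✓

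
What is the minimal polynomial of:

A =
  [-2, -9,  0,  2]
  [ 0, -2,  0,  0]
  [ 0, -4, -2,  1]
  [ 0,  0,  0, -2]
x^2 + 4*x + 4

The characteristic polynomial is χ_A(x) = (x + 2)^4, so the eigenvalues are known. The minimal polynomial is
  m_A(x) = Π_λ (x − λ)^{k_λ}
where k_λ is the size of the *largest* Jordan block for λ (equivalently, the smallest k with (A − λI)^k v = 0 for every generalised eigenvector v of λ).

  λ = -2: largest Jordan block has size 2, contributing (x + 2)^2

So m_A(x) = (x + 2)^2 = x^2 + 4*x + 4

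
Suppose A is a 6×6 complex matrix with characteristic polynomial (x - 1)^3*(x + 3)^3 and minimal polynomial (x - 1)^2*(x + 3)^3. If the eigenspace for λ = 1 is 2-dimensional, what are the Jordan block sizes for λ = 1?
Block sizes for λ = 1: [2, 1]

Step 1 — from the characteristic polynomial, algebraic multiplicity of λ = 1 is 3. From dim ker(A − (1)·I) = 2, there are exactly 2 Jordan blocks for λ = 1.
Step 2 — from the minimal polynomial, the factor (x − 1)^2 tells us the largest block for λ = 1 has size 2.
Step 3 — with total size 3, 2 blocks, and largest block 2, the block sizes (in nonincreasing order) are [2, 1].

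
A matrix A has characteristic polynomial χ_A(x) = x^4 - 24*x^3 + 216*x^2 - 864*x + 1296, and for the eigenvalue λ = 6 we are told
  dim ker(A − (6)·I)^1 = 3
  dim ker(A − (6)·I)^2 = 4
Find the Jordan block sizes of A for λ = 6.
Block sizes for λ = 6: [2, 1, 1]

From the dimensions of kernels of powers, the number of Jordan blocks of size at least j is d_j − d_{j−1} where d_j = dim ker(N^j) (with d_0 = 0). Computing the differences gives [3, 1].
The number of blocks of size exactly k is (#blocks of size ≥ k) − (#blocks of size ≥ k + 1), so the partition is: 2 block(s) of size 1, 1 block(s) of size 2.
In nonincreasing order the block sizes are [2, 1, 1].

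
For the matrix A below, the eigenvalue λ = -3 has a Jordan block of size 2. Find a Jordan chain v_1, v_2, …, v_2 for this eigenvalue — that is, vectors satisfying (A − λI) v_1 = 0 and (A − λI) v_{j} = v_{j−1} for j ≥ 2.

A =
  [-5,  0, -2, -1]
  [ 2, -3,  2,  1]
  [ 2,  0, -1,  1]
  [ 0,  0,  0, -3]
A Jordan chain for λ = -3 of length 2:
v_1 = (-2, 2, 2, 0)ᵀ
v_2 = (1, 0, 0, 0)ᵀ

Let N = A − (-3)·I. We want v_2 with N^2 v_2 = 0 but N^1 v_2 ≠ 0; then v_{j-1} := N · v_j for j = 2, …, 2.

Pick v_2 = (1, 0, 0, 0)ᵀ.
Then v_1 = N · v_2 = (-2, 2, 2, 0)ᵀ.

Sanity check: (A − (-3)·I) v_1 = (0, 0, 0, 0)ᵀ = 0. ✓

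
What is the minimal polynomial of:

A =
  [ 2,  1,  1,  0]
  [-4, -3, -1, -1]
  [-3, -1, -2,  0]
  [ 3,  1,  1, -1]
x^3 + 3*x^2 + 3*x + 1

The characteristic polynomial is χ_A(x) = (x + 1)^4, so the eigenvalues are known. The minimal polynomial is
  m_A(x) = Π_λ (x − λ)^{k_λ}
where k_λ is the size of the *largest* Jordan block for λ (equivalently, the smallest k with (A − λI)^k v = 0 for every generalised eigenvector v of λ).

  λ = -1: largest Jordan block has size 3, contributing (x + 1)^3

So m_A(x) = (x + 1)^3 = x^3 + 3*x^2 + 3*x + 1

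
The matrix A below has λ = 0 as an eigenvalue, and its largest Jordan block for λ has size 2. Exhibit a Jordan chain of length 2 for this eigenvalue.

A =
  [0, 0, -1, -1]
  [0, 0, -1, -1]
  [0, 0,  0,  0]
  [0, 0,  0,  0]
A Jordan chain for λ = 0 of length 2:
v_1 = (-1, -1, 0, 0)ᵀ
v_2 = (0, 0, 1, 0)ᵀ

Let N = A − (0)·I. We want v_2 with N^2 v_2 = 0 but N^1 v_2 ≠ 0; then v_{j-1} := N · v_j for j = 2, …, 2.

Pick v_2 = (0, 0, 1, 0)ᵀ.
Then v_1 = N · v_2 = (-1, -1, 0, 0)ᵀ.

Sanity check: (A − (0)·I) v_1 = (0, 0, 0, 0)ᵀ = 0. ✓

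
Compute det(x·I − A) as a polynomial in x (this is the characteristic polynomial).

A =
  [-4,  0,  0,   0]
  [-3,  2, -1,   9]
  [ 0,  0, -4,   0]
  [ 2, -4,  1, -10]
x^4 + 16*x^3 + 96*x^2 + 256*x + 256

Expanding det(x·I − A) (e.g. by cofactor expansion or by noting that A is similar to its Jordan form J, which has the same characteristic polynomial as A) gives
  χ_A(x) = x^4 + 16*x^3 + 96*x^2 + 256*x + 256
which factors as (x + 4)^4. The eigenvalues (with algebraic multiplicities) are λ = -4 with multiplicity 4.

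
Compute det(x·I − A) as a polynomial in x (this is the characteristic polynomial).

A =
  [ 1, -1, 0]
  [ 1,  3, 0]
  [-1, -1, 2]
x^3 - 6*x^2 + 12*x - 8

Expanding det(x·I − A) (e.g. by cofactor expansion or by noting that A is similar to its Jordan form J, which has the same characteristic polynomial as A) gives
  χ_A(x) = x^3 - 6*x^2 + 12*x - 8
which factors as (x - 2)^3. The eigenvalues (with algebraic multiplicities) are λ = 2 with multiplicity 3.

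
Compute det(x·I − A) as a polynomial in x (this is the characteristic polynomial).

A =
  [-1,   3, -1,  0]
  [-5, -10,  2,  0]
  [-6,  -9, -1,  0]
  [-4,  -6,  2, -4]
x^4 + 16*x^3 + 96*x^2 + 256*x + 256

Expanding det(x·I − A) (e.g. by cofactor expansion or by noting that A is similar to its Jordan form J, which has the same characteristic polynomial as A) gives
  χ_A(x) = x^4 + 16*x^3 + 96*x^2 + 256*x + 256
which factors as (x + 4)^4. The eigenvalues (with algebraic multiplicities) are λ = -4 with multiplicity 4.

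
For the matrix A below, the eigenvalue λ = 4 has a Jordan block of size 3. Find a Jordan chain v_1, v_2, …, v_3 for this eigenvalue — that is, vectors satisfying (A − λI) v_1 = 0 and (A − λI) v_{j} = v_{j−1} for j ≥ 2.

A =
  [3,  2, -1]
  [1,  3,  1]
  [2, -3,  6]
A Jordan chain for λ = 4 of length 3:
v_1 = (1, 0, -1)ᵀ
v_2 = (-1, 1, 2)ᵀ
v_3 = (1, 0, 0)ᵀ

Let N = A − (4)·I. We want v_3 with N^3 v_3 = 0 but N^2 v_3 ≠ 0; then v_{j-1} := N · v_j for j = 3, …, 2.

Pick v_3 = (1, 0, 0)ᵀ.
Then v_2 = N · v_3 = (-1, 1, 2)ᵀ.
Then v_1 = N · v_2 = (1, 0, -1)ᵀ.

Sanity check: (A − (4)·I) v_1 = (0, 0, 0)ᵀ = 0. ✓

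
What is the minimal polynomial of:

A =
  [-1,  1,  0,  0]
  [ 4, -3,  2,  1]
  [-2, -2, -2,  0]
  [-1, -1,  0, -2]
x^3 + 6*x^2 + 12*x + 8

The characteristic polynomial is χ_A(x) = (x + 2)^4, so the eigenvalues are known. The minimal polynomial is
  m_A(x) = Π_λ (x − λ)^{k_λ}
where k_λ is the size of the *largest* Jordan block for λ (equivalently, the smallest k with (A − λI)^k v = 0 for every generalised eigenvector v of λ).

  λ = -2: largest Jordan block has size 3, contributing (x + 2)^3

So m_A(x) = (x + 2)^3 = x^3 + 6*x^2 + 12*x + 8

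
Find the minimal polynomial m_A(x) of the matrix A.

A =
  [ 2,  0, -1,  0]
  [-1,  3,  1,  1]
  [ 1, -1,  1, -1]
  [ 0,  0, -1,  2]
x^3 - 6*x^2 + 12*x - 8

The characteristic polynomial is χ_A(x) = (x - 2)^4, so the eigenvalues are known. The minimal polynomial is
  m_A(x) = Π_λ (x − λ)^{k_λ}
where k_λ is the size of the *largest* Jordan block for λ (equivalently, the smallest k with (A − λI)^k v = 0 for every generalised eigenvector v of λ).

  λ = 2: largest Jordan block has size 3, contributing (x − 2)^3

So m_A(x) = (x - 2)^3 = x^3 - 6*x^2 + 12*x - 8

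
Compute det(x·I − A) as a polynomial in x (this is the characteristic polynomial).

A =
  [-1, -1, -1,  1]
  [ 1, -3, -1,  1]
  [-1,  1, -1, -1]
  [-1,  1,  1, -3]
x^4 + 8*x^3 + 24*x^2 + 32*x + 16

Expanding det(x·I − A) (e.g. by cofactor expansion or by noting that A is similar to its Jordan form J, which has the same characteristic polynomial as A) gives
  χ_A(x) = x^4 + 8*x^3 + 24*x^2 + 32*x + 16
which factors as (x + 2)^4. The eigenvalues (with algebraic multiplicities) are λ = -2 with multiplicity 4.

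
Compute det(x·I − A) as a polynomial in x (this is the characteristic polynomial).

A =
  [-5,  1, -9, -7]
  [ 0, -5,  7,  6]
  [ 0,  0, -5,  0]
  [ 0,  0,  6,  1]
x^4 + 14*x^3 + 60*x^2 + 50*x - 125

Expanding det(x·I − A) (e.g. by cofactor expansion or by noting that A is similar to its Jordan form J, which has the same characteristic polynomial as A) gives
  χ_A(x) = x^4 + 14*x^3 + 60*x^2 + 50*x - 125
which factors as (x - 1)*(x + 5)^3. The eigenvalues (with algebraic multiplicities) are λ = -5 with multiplicity 3, λ = 1 with multiplicity 1.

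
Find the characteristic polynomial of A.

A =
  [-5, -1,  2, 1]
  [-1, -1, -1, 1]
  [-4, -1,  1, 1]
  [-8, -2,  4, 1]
x^4 + 4*x^3 + 6*x^2 + 4*x + 1

Expanding det(x·I − A) (e.g. by cofactor expansion or by noting that A is similar to its Jordan form J, which has the same characteristic polynomial as A) gives
  χ_A(x) = x^4 + 4*x^3 + 6*x^2 + 4*x + 1
which factors as (x + 1)^4. The eigenvalues (with algebraic multiplicities) are λ = -1 with multiplicity 4.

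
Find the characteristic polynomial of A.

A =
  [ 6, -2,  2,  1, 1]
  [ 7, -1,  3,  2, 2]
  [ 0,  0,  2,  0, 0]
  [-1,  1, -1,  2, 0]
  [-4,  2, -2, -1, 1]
x^5 - 10*x^4 + 40*x^3 - 80*x^2 + 80*x - 32

Expanding det(x·I − A) (e.g. by cofactor expansion or by noting that A is similar to its Jordan form J, which has the same characteristic polynomial as A) gives
  χ_A(x) = x^5 - 10*x^4 + 40*x^3 - 80*x^2 + 80*x - 32
which factors as (x - 2)^5. The eigenvalues (with algebraic multiplicities) are λ = 2 with multiplicity 5.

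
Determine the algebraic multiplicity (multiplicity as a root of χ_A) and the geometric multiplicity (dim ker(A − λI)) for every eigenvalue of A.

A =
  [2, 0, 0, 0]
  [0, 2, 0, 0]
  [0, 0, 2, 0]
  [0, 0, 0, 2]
λ = 2: alg = 4, geom = 4

Step 1 — factor the characteristic polynomial to read off the algebraic multiplicities:
  χ_A(x) = (x - 2)^4

Step 2 — compute geometric multiplicities via the rank-nullity identity g(λ) = n − rank(A − λI):
  rank(A − (2)·I) = 0, so dim ker(A − (2)·I) = n − 0 = 4

Summary:
  λ = 2: algebraic multiplicity = 4, geometric multiplicity = 4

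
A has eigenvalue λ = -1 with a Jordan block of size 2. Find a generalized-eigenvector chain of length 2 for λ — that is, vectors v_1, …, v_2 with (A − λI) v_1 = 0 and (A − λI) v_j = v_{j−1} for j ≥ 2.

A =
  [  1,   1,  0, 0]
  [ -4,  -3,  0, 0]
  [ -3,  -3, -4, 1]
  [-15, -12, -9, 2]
A Jordan chain for λ = -1 of length 2:
v_1 = (2, -4, -3, -15)ᵀ
v_2 = (1, 0, 0, 0)ᵀ

Let N = A − (-1)·I. We want v_2 with N^2 v_2 = 0 but N^1 v_2 ≠ 0; then v_{j-1} := N · v_j for j = 2, …, 2.

Pick v_2 = (1, 0, 0, 0)ᵀ.
Then v_1 = N · v_2 = (2, -4, -3, -15)ᵀ.

Sanity check: (A − (-1)·I) v_1 = (0, 0, 0, 0)ᵀ = 0. ✓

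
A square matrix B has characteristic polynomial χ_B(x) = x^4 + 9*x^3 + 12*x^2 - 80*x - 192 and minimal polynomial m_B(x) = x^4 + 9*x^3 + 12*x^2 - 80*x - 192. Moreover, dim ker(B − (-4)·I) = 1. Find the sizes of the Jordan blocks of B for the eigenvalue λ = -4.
Block sizes for λ = -4: [3]

Step 1 — from the characteristic polynomial, algebraic multiplicity of λ = -4 is 3. From dim ker(B − (-4)·I) = 1, there are exactly 1 Jordan blocks for λ = -4.
Step 2 — from the minimal polynomial, the factor (x + 4)^3 tells us the largest block for λ = -4 has size 3.
Step 3 — with total size 3, 1 blocks, and largest block 3, the block sizes (in nonincreasing order) are [3].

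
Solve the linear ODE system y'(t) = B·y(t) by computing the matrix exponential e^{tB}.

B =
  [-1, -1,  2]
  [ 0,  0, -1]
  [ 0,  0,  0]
e^{tB} =
  [exp(-t), -1 + exp(-t), t + 1 - exp(-t)]
  [0, 1, -t]
  [0, 0, 1]

Strategy: write B = P · J · P⁻¹ where J is a Jordan canonical form, so e^{tB} = P · e^{tJ} · P⁻¹, and e^{tJ} can be computed block-by-block.

B has Jordan form
J =
  [-1, 0, 0]
  [ 0, 0, 1]
  [ 0, 0, 0]
(up to reordering of blocks).

Per-block formulas:
  For a 1×1 block at λ = -1: exp(t · [-1]) = [e^(-1t)].
  For a 2×2 Jordan block J_2(0): exp(t · J_2(0)) = e^(0t)·(I + t·N), where N is the 2×2 nilpotent shift.

After assembling e^{tJ} and conjugating by P, we get:

e^{tB} =
  [exp(-t), -1 + exp(-t), t + 1 - exp(-t)]
  [0, 1, -t]
  [0, 0, 1]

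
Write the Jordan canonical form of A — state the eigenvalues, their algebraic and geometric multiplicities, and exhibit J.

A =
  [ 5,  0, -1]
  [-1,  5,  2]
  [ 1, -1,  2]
J_3(4)

The characteristic polynomial is
  det(x·I − A) = x^3 - 12*x^2 + 48*x - 64 = (x - 4)^3

Eigenvalues and multiplicities (the geometric multiplicity of λ is n − rank(A − λI), which equals the number of Jordan blocks for λ):
  λ = 4: algebraic multiplicity = 3, geometric multiplicity = 1

Determining the block sizes for each eigenvalue:
  λ = 4: one block (gm = 1), so the single block has size am = 3 → block sizes [3]

Assembling the blocks gives a Jordan form
J =
  [4, 1, 0]
  [0, 4, 1]
  [0, 0, 4]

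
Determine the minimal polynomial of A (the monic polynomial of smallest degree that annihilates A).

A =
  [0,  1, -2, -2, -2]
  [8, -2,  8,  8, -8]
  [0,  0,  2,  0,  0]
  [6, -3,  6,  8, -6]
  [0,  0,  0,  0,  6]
x^3 - 10*x^2 + 28*x - 24

The characteristic polynomial is χ_A(x) = (x - 6)*(x - 2)^4, so the eigenvalues are known. The minimal polynomial is
  m_A(x) = Π_λ (x − λ)^{k_λ}
where k_λ is the size of the *largest* Jordan block for λ (equivalently, the smallest k with (A − λI)^k v = 0 for every generalised eigenvector v of λ).

  λ = 2: largest Jordan block has size 2, contributing (x − 2)^2
  λ = 6: largest Jordan block has size 1, contributing (x − 6)

So m_A(x) = (x - 6)*(x - 2)^2 = x^3 - 10*x^2 + 28*x - 24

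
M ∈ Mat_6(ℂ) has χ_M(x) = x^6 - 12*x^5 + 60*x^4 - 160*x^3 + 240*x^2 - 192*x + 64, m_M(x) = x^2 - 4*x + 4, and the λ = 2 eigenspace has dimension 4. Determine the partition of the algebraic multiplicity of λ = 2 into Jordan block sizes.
Block sizes for λ = 2: [2, 2, 1, 1]

Step 1 — from the characteristic polynomial, algebraic multiplicity of λ = 2 is 6. From dim ker(M − (2)·I) = 4, there are exactly 4 Jordan blocks for λ = 2.
Step 2 — from the minimal polynomial, the factor (x − 2)^2 tells us the largest block for λ = 2 has size 2.
Step 3 — with total size 6, 4 blocks, and largest block 2, the block sizes (in nonincreasing order) are [2, 2, 1, 1].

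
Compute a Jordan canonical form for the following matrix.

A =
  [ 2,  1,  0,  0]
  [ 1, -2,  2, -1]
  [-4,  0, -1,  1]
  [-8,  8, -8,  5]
J_3(1) ⊕ J_1(1)

The characteristic polynomial is
  det(x·I − A) = x^4 - 4*x^3 + 6*x^2 - 4*x + 1 = (x - 1)^4

Eigenvalues and multiplicities (the geometric multiplicity of λ is n − rank(A − λI), which equals the number of Jordan blocks for λ):
  λ = 1: algebraic multiplicity = 4, geometric multiplicity = 2

Determining the block sizes for each eigenvalue:
  λ = 1: with am = 4 and gm = 2, the partition is not yet determined (e.g. several partitions of 4 into 2 parts exist). Let N = A − (1)·I. Computing rank(N^1) = 2, rank(N^2) = 1, rank(N^3) = 0; the number of blocks of size ≥ j is rank(N^{j−1}) − rank(N^j), giving [2, 1, 1]. So we have 1 block(s) of size 3, 1 block(s) of size 1 → block sizes [3, 1]

Assembling the blocks gives a Jordan form
J =
  [1, 1, 0, 0]
  [0, 1, 1, 0]
  [0, 0, 1, 0]
  [0, 0, 0, 1]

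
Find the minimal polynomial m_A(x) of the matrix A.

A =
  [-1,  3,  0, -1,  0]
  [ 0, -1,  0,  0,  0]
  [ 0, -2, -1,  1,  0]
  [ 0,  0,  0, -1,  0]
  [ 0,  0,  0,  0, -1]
x^2 + 2*x + 1

The characteristic polynomial is χ_A(x) = (x + 1)^5, so the eigenvalues are known. The minimal polynomial is
  m_A(x) = Π_λ (x − λ)^{k_λ}
where k_λ is the size of the *largest* Jordan block for λ (equivalently, the smallest k with (A − λI)^k v = 0 for every generalised eigenvector v of λ).

  λ = -1: largest Jordan block has size 2, contributing (x + 1)^2

So m_A(x) = (x + 1)^2 = x^2 + 2*x + 1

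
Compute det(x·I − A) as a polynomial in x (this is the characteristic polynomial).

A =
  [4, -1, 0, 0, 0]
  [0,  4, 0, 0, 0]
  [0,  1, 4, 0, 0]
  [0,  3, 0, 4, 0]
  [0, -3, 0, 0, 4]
x^5 - 20*x^4 + 160*x^3 - 640*x^2 + 1280*x - 1024

Expanding det(x·I − A) (e.g. by cofactor expansion or by noting that A is similar to its Jordan form J, which has the same characteristic polynomial as A) gives
  χ_A(x) = x^5 - 20*x^4 + 160*x^3 - 640*x^2 + 1280*x - 1024
which factors as (x - 4)^5. The eigenvalues (with algebraic multiplicities) are λ = 4 with multiplicity 5.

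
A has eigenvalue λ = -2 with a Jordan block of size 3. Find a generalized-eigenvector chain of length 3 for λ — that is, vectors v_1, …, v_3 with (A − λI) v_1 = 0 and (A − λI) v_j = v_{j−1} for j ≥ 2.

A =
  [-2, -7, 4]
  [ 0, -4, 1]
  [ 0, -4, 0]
A Jordan chain for λ = -2 of length 3:
v_1 = (-2, 0, 0)ᵀ
v_2 = (-7, -2, -4)ᵀ
v_3 = (0, 1, 0)ᵀ

Let N = A − (-2)·I. We want v_3 with N^3 v_3 = 0 but N^2 v_3 ≠ 0; then v_{j-1} := N · v_j for j = 3, …, 2.

Pick v_3 = (0, 1, 0)ᵀ.
Then v_2 = N · v_3 = (-7, -2, -4)ᵀ.
Then v_1 = N · v_2 = (-2, 0, 0)ᵀ.

Sanity check: (A − (-2)·I) v_1 = (0, 0, 0)ᵀ = 0. ✓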